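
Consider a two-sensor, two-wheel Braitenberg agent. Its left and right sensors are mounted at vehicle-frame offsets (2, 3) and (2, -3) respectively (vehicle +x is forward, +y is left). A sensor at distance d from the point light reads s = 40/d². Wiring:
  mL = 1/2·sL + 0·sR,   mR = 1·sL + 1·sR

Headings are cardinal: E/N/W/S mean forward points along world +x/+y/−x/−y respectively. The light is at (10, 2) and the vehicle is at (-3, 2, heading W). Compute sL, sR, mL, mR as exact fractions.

20/117 20/117 10/117 40/117

left sensor world pos  = (-5, -1); dL² = 234
right sensor world pos = (-5, 5); dR² = 234
sL = 40/234 = 20/117
sR = 40/234 = 20/117
mL = 1/2·sL + 0·sR = 10/117
mR = 1·sL + 1·sR = 40/117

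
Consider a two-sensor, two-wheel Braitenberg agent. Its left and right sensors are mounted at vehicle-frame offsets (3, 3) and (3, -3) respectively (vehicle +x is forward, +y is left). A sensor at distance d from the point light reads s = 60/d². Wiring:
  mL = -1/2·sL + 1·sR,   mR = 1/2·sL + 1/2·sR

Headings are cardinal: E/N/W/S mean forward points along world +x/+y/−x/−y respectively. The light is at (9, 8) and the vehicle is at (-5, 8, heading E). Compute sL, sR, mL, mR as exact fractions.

6/13 6/13 3/13 6/13

left sensor world pos  = (-2, 11); dL² = 130
right sensor world pos = (-2, 5); dR² = 130
sL = 60/130 = 6/13
sR = 60/130 = 6/13
mL = -1/2·sL + 1·sR = 3/13
mR = 1/2·sL + 1/2·sR = 6/13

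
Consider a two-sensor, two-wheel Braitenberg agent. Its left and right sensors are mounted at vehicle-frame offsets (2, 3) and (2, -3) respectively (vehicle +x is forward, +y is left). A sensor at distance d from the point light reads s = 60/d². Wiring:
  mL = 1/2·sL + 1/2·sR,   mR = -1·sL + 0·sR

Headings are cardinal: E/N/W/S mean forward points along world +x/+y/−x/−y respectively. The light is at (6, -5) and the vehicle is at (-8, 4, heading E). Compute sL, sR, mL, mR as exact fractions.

5/24 1/3 13/48 -5/24

left sensor world pos  = (-6, 7); dL² = 288
right sensor world pos = (-6, 1); dR² = 180
sL = 60/288 = 5/24
sR = 60/180 = 1/3
mL = 1/2·sL + 1/2·sR = 13/48
mR = -1·sL + 0·sR = -5/24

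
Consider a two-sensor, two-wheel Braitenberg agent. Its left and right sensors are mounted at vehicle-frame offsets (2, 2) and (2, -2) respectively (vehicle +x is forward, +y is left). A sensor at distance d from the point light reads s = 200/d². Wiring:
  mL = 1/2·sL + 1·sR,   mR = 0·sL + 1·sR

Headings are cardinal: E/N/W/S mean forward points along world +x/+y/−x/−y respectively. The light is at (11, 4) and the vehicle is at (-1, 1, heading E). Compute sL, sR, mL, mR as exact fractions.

200/101 8/5 1308/505 8/5

left sensor world pos  = (1, 3); dL² = 101
right sensor world pos = (1, -1); dR² = 125
sL = 200/101 = 200/101
sR = 200/125 = 8/5
mL = 1/2·sL + 1·sR = 1308/505
mR = 0·sL + 1·sR = 8/5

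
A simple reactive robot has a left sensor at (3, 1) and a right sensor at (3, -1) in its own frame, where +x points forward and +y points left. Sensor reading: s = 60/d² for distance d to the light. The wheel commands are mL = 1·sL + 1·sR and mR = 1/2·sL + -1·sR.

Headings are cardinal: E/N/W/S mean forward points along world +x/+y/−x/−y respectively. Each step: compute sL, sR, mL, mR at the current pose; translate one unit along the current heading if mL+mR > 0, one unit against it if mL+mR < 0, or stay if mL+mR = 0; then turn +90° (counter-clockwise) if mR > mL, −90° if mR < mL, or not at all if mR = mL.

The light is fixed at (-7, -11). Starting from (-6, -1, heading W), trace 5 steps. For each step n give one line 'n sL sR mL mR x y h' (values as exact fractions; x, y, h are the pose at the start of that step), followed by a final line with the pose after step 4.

0 12/17 12/25 504/425 -54/425 -6 -1 W
1 6/17 6/17 12/17 -3/17 -7 -1 N
2 20/51 60/109 5240/5559 -1970/5559 -7 0 E
3 15/17 15/16 495/272 -135/272 -6 0 S
4 12/17 12/25 504/425 -54/425 -6 -1 W
final -7 -1 N

n=0: pose=(-6,-1,W); sL=12/17, sR=12/25; mL=504/425, mR=-54/425; mL+mR=18/17 → advance +1; mR−mL=-558/425 → turn -1·90°
n=1: pose=(-7,-1,N); sL=6/17, sR=6/17; mL=12/17, mR=-3/17; mL+mR=9/17 → advance +1; mR−mL=-15/17 → turn -1·90°
n=2: pose=(-7,0,E); sL=20/51, sR=60/109; mL=5240/5559, mR=-1970/5559; mL+mR=10/17 → advance +1; mR−mL=-7210/5559 → turn -1·90°
n=3: pose=(-6,0,S); sL=15/17, sR=15/16; mL=495/272, mR=-135/272; mL+mR=45/34 → advance +1; mR−mL=-315/136 → turn -1·90°
n=4: pose=(-6,-1,W); sL=12/17, sR=12/25; mL=504/425, mR=-54/425; mL+mR=18/17 → advance +1; mR−mL=-558/425 → turn -1·90°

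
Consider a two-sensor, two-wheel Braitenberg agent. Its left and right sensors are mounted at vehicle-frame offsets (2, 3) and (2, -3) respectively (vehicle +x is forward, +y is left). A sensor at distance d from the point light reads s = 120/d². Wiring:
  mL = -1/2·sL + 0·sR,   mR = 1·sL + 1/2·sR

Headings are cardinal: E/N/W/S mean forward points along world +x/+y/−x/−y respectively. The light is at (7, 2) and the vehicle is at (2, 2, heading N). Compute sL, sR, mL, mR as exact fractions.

left sensor world pos  = (-1, 4); dL² = 68
right sensor world pos = (5, 4); dR² = 8
sL = 120/68 = 30/17
sR = 120/8 = 15
mL = -1/2·sL + 0·sR = -15/17
mR = 1·sL + 1/2·sR = 315/34

30/17 15 -15/17 315/34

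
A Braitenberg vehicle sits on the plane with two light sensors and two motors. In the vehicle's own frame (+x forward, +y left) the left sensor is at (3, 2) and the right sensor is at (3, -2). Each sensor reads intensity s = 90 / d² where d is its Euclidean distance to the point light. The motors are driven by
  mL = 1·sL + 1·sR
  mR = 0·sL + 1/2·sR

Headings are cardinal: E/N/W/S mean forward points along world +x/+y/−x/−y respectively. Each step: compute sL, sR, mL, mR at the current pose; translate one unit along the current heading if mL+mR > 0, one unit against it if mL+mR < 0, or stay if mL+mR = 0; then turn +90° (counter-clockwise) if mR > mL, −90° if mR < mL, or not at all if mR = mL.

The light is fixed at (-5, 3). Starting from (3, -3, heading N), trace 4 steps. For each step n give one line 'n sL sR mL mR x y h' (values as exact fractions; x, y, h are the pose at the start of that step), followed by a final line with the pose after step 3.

n=0: pose=(3,-3,N); sL=2, sR=90/109; mL=308/109, mR=45/109; mL+mR=353/109 → advance +1; mR−mL=-263/109 → turn -1·90°
n=1: pose=(3,-2,E); sL=9/13, sR=9/17; mL=270/221, mR=9/34; mL+mR=657/442 → advance +1; mR−mL=-423/442 → turn -1·90°
n=2: pose=(4,-2,S); sL=18/37, sR=90/113; mL=5364/4181, mR=45/113; mL+mR=7029/4181 → advance +1; mR−mL=-3699/4181 → turn -1·90°
n=3: pose=(4,-3,W); sL=9/10, sR=45/26; mL=171/65, mR=45/52; mL+mR=909/260 → advance +1; mR−mL=-459/260 → turn -1·90°

0 2 90/109 308/109 45/109 3 -3 N
1 9/13 9/17 270/221 9/34 3 -2 E
2 18/37 90/113 5364/4181 45/113 4 -2 S
3 9/10 45/26 171/65 45/52 4 -3 W
final 3 -3 N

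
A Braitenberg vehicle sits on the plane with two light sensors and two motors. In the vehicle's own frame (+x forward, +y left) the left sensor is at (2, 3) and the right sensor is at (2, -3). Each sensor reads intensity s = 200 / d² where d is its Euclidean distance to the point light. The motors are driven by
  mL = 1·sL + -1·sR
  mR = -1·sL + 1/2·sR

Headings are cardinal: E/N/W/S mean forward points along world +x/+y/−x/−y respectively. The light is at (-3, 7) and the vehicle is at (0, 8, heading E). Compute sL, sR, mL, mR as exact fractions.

left sensor world pos  = (2, 11); dL² = 41
right sensor world pos = (2, 5); dR² = 29
sL = 200/41 = 200/41
sR = 200/29 = 200/29
mL = 1·sL + -1·sR = -2400/1189
mR = -1·sL + 1/2·sR = -1700/1189

200/41 200/29 -2400/1189 -1700/1189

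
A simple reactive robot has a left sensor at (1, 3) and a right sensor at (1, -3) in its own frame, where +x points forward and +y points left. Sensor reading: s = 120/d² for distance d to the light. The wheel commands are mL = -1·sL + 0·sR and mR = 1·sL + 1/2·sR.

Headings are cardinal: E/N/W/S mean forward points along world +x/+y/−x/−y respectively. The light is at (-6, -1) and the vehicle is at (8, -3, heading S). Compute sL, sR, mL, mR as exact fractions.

60/149 12/13 -60/149 1674/1937

left sensor world pos  = (11, -4); dL² = 298
right sensor world pos = (5, -4); dR² = 130
sL = 120/298 = 60/149
sR = 120/130 = 12/13
mL = -1·sL + 0·sR = -60/149
mR = 1·sL + 1/2·sR = 1674/1937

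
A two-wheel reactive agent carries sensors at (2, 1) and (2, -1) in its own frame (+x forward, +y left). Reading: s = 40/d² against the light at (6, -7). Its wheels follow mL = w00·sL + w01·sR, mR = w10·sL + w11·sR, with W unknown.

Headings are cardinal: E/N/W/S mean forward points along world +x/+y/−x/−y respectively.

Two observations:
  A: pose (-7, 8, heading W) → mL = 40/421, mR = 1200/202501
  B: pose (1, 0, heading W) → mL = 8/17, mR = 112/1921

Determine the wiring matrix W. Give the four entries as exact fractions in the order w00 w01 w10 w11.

1 0 1/2 -1/2

obs A: pose=(-7,8,W) → sL=40/421, sR=40/481, mL=40/421, mR=1200/202501
obs B: pose=(1,0,W) → sL=8/17, sR=40/113, mL=8/17, mR=112/1921
sensor matrix S = [[40/421, 40/481], [8/17, 40/113]]; det S = -2140160/389004421
solve [mL_A; mL_B] = S·[w00; w01] and [mR_A; mR_B] = S·[w10; w11]:
  w00 = 1, w01 = 0, w10 = 1/2, w11 = -1/2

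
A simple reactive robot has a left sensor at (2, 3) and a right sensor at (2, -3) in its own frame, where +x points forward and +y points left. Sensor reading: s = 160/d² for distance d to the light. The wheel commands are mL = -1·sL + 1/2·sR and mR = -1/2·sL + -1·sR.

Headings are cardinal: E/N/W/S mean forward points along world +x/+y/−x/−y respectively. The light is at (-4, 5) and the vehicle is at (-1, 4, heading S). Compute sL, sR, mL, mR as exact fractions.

left sensor world pos  = (2, 2); dL² = 45
right sensor world pos = (-4, 2); dR² = 9
sL = 160/45 = 32/9
sR = 160/9 = 160/9
mL = -1·sL + 1/2·sR = 16/3
mR = -1/2·sL + -1·sR = -176/9

32/9 160/9 16/3 -176/9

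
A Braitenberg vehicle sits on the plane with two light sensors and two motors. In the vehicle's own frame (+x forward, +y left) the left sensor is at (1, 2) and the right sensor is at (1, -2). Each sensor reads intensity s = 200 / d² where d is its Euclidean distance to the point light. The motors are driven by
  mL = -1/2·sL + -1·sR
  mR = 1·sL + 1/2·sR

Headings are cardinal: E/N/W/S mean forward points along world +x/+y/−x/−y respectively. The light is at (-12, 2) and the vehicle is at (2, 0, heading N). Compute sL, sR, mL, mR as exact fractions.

40/29 200/257 -10940/7453 13180/7453

left sensor world pos  = (0, 1); dL² = 145
right sensor world pos = (4, 1); dR² = 257
sL = 200/145 = 40/29
sR = 200/257 = 200/257
mL = -1/2·sL + -1·sR = -10940/7453
mR = 1·sL + 1/2·sR = 13180/7453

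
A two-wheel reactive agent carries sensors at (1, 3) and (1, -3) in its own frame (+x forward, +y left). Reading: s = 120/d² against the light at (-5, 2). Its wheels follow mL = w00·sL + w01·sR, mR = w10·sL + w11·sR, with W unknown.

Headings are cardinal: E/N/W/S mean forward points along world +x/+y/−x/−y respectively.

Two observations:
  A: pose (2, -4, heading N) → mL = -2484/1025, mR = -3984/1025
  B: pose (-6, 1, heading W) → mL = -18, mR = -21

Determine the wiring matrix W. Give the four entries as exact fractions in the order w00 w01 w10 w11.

-1/2 -1 -1 -1

obs A: pose=(2,-4,N) → sL=120/41, sR=24/25, mL=-2484/1025, mR=-3984/1025
obs B: pose=(-6,1,W) → sL=6, sR=15, mL=-18, mR=-21
sensor matrix S = [[120/41, 24/25], [6, 15]]; det S = 39096/1025
solve [mL_A; mL_B] = S·[w00; w01] and [mR_A; mR_B] = S·[w10; w11]:
  w00 = -1/2, w01 = -1, w10 = -1, w11 = -1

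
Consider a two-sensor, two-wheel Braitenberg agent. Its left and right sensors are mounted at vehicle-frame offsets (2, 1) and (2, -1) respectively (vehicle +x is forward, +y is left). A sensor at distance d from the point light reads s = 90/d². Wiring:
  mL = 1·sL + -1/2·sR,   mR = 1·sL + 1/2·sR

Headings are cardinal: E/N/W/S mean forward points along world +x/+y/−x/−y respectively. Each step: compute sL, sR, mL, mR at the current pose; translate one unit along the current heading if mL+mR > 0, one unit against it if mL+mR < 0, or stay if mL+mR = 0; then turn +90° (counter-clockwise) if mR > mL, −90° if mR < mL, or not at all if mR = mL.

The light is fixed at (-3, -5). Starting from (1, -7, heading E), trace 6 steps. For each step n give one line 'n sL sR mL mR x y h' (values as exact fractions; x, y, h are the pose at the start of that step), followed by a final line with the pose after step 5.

n=0: pose=(1,-7,E); sL=90/37, sR=2; mL=53/37, mR=127/37; mL+mR=180/37 → advance +1; mR−mL=2 → turn +1·90°
n=1: pose=(2,-7,N); sL=45/8, sR=5/2; mL=35/8, mR=55/8; mL+mR=45/4 → advance +1; mR−mL=5/2 → turn +1·90°
n=2: pose=(2,-6,W); sL=90/13, sR=10; mL=25/13, mR=155/13; mL+mR=180/13 → advance +1; mR−mL=10 → turn +1·90°
n=3: pose=(1,-6,S); sL=45/17, sR=5; mL=5/34, mR=175/34; mL+mR=90/17 → advance +1; mR−mL=5 → turn +1·90°
n=4: pose=(1,-7,E); sL=90/37, sR=2; mL=53/37, mR=127/37; mL+mR=180/37 → advance +1; mR−mL=2 → turn +1·90°
n=5: pose=(2,-7,N); sL=45/8, sR=5/2; mL=35/8, mR=55/8; mL+mR=45/4 → advance +1; mR−mL=5/2 → turn +1·90°

0 90/37 2 53/37 127/37 1 -7 E
1 45/8 5/2 35/8 55/8 2 -7 N
2 90/13 10 25/13 155/13 2 -6 W
3 45/17 5 5/34 175/34 1 -6 S
4 90/37 2 53/37 127/37 1 -7 E
5 45/8 5/2 35/8 55/8 2 -7 N
final 2 -6 W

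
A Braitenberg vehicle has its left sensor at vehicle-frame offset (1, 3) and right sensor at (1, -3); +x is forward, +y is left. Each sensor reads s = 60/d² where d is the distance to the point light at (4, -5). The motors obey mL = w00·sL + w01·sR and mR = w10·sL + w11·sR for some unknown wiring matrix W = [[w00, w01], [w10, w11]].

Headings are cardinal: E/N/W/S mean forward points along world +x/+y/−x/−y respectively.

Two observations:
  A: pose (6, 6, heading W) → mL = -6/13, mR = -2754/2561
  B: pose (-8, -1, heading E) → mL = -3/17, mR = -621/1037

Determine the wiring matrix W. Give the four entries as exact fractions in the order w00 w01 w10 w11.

obs A: pose=(6,6,W) → sL=12/13, sR=60/197, mL=-6/13, mR=-2754/2561
obs B: pose=(-8,-1,E) → sL=6/17, sR=30/61, mL=-3/17, mR=-621/1037
sensor matrix S = [[12/13, 60/197], [6/17, 30/61]]; det S = 920160/2655757
solve [mL_A; mL_B] = S·[w00; w01] and [mR_A; mR_B] = S·[w10; w11]:
  w00 = -1/2, w01 = 0, w10 = -1, w11 = -1/2

-1/2 0 -1 -1/2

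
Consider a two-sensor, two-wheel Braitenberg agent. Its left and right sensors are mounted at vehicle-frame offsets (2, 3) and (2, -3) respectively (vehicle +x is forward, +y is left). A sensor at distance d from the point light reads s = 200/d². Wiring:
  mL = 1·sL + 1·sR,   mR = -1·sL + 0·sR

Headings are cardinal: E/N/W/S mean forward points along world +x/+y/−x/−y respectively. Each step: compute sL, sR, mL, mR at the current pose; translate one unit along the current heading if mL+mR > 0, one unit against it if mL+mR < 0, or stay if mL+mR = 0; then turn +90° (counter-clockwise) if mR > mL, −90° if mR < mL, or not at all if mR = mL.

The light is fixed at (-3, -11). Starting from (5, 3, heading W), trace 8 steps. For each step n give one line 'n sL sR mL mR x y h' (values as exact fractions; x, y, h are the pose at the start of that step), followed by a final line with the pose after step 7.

n=0: pose=(5,3,W); sL=200/157, sR=8/13; mL=3856/2041, mR=-200/157; mL+mR=8/13 → advance +1; mR−mL=-6456/2041 → turn -1·90°
n=1: pose=(4,3,N); sL=25/34, sR=50/89; mL=3925/3026, mR=-25/34; mL+mR=50/89 → advance +1; mR−mL=-3075/1513 → turn -1·90°
n=2: pose=(4,4,E); sL=40/81, sR=8/9; mL=112/81, mR=-40/81; mL+mR=8/9 → advance +1; mR−mL=-152/81 → turn -1·90°
n=3: pose=(5,4,S); sL=20/29, sR=100/97; mL=4840/2813, mR=-20/29; mL+mR=100/97 → advance +1; mR−mL=-6780/2813 → turn -1·90°
n=4: pose=(5,3,W); sL=200/157, sR=8/13; mL=3856/2041, mR=-200/157; mL+mR=8/13 → advance +1; mR−mL=-6456/2041 → turn -1·90°
n=5: pose=(4,3,N); sL=25/34, sR=50/89; mL=3925/3026, mR=-25/34; mL+mR=50/89 → advance +1; mR−mL=-3075/1513 → turn -1·90°
n=6: pose=(4,4,E); sL=40/81, sR=8/9; mL=112/81, mR=-40/81; mL+mR=8/9 → advance +1; mR−mL=-152/81 → turn -1·90°
n=7: pose=(5,4,S); sL=20/29, sR=100/97; mL=4840/2813, mR=-20/29; mL+mR=100/97 → advance +1; mR−mL=-6780/2813 → turn -1·90°

0 200/157 8/13 3856/2041 -200/157 5 3 W
1 25/34 50/89 3925/3026 -25/34 4 3 N
2 40/81 8/9 112/81 -40/81 4 4 E
3 20/29 100/97 4840/2813 -20/29 5 4 S
4 200/157 8/13 3856/2041 -200/157 5 3 W
5 25/34 50/89 3925/3026 -25/34 4 3 N
6 40/81 8/9 112/81 -40/81 4 4 E
7 20/29 100/97 4840/2813 -20/29 5 4 S
final 5 3 W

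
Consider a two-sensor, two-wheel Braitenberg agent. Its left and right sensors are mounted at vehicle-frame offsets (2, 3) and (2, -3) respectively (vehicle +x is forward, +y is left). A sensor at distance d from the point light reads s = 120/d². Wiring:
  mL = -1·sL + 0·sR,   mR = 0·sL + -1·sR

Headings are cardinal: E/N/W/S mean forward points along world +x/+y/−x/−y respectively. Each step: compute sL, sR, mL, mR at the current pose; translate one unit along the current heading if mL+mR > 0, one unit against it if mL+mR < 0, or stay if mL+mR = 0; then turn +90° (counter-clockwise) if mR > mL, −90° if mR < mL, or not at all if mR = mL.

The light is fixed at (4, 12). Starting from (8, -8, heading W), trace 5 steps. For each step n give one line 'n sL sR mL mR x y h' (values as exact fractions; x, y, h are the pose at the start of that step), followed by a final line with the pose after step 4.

0 120/533 120/293 -120/533 -120/293 8 -8 W
1 15/41 30/97 -15/41 -30/97 9 -8 N
2 8/39 40/111 -8/39 -40/111 9 -9 W
3 12/37 60/221 -12/37 -60/221 10 -9 N
4 120/641 120/377 -120/641 -120/377 10 -10 W
final 11 -10 N

n=0: pose=(8,-8,W); sL=120/533, sR=120/293; mL=-120/533, mR=-120/293; mL+mR=-99120/156169 → advance -1; mR−mL=-28800/156169 → turn -1·90°
n=1: pose=(9,-8,N); sL=15/41, sR=30/97; mL=-15/41, mR=-30/97; mL+mR=-2685/3977 → advance -1; mR−mL=225/3977 → turn +1·90°
n=2: pose=(9,-9,W); sL=8/39, sR=40/111; mL=-8/39, mR=-40/111; mL+mR=-272/481 → advance -1; mR−mL=-224/1443 → turn -1·90°
n=3: pose=(10,-9,N); sL=12/37, sR=60/221; mL=-12/37, mR=-60/221; mL+mR=-4872/8177 → advance -1; mR−mL=432/8177 → turn +1·90°
n=4: pose=(10,-10,W); sL=120/641, sR=120/377; mL=-120/641, mR=-120/377; mL+mR=-122160/241657 → advance -1; mR−mL=-31680/241657 → turn -1·90°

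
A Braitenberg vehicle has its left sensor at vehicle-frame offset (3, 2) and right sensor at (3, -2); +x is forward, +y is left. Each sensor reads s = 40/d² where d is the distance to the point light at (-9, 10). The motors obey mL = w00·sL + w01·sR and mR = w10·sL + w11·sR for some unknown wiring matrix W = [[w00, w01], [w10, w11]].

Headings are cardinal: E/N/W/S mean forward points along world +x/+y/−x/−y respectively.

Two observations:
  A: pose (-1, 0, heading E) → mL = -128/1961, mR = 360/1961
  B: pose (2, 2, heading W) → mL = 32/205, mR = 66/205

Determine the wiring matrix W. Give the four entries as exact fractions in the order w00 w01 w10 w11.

-1 1 1/2 1/2

obs A: pose=(-1,0,E) → sL=8/37, sR=8/53, mL=-128/1961, mR=360/1961
obs B: pose=(2,2,W) → sL=10/41, sR=2/5, mL=32/205, mR=66/205
sensor matrix S = [[8/37, 8/53], [10/41, 2/5]]; det S = 19968/402005
solve [mL_A; mL_B] = S·[w00; w01] and [mR_A; mR_B] = S·[w10; w11]:
  w00 = -1, w01 = 1, w10 = 1/2, w11 = 1/2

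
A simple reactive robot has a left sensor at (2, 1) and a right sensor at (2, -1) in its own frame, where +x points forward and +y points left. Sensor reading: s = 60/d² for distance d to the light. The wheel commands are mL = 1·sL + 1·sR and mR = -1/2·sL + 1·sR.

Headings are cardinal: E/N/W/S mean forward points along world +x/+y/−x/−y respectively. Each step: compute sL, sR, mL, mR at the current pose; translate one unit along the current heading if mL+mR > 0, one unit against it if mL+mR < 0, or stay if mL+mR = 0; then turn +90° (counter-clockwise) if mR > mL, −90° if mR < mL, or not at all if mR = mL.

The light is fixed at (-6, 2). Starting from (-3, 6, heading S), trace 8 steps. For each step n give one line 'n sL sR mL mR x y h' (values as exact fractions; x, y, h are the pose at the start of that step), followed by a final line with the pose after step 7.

0 3 15/2 21/2 6 -3 6 S
1 12 60/17 264/17 -42/17 -3 5 W
2 30/13 30/17 900/221 135/221 -4 5 N
3 60/41 12/5 792/205 342/205 -4 6 E
4 3 15/2 21/2 6 -3 6 S
5 12 60/17 264/17 -42/17 -3 5 W
6 30/13 30/17 900/221 135/221 -4 5 N
7 60/41 12/5 792/205 342/205 -4 6 E
final -3 6 S

n=0: pose=(-3,6,S); sL=3, sR=15/2; mL=21/2, mR=6; mL+mR=33/2 → advance +1; mR−mL=-9/2 → turn -1·90°
n=1: pose=(-3,5,W); sL=12, sR=60/17; mL=264/17, mR=-42/17; mL+mR=222/17 → advance +1; mR−mL=-18 → turn -1·90°
n=2: pose=(-4,5,N); sL=30/13, sR=30/17; mL=900/221, mR=135/221; mL+mR=1035/221 → advance +1; mR−mL=-45/13 → turn -1·90°
n=3: pose=(-4,6,E); sL=60/41, sR=12/5; mL=792/205, mR=342/205; mL+mR=1134/205 → advance +1; mR−mL=-90/41 → turn -1·90°
n=4: pose=(-3,6,S); sL=3, sR=15/2; mL=21/2, mR=6; mL+mR=33/2 → advance +1; mR−mL=-9/2 → turn -1·90°
n=5: pose=(-3,5,W); sL=12, sR=60/17; mL=264/17, mR=-42/17; mL+mR=222/17 → advance +1; mR−mL=-18 → turn -1·90°
n=6: pose=(-4,5,N); sL=30/13, sR=30/17; mL=900/221, mR=135/221; mL+mR=1035/221 → advance +1; mR−mL=-45/13 → turn -1·90°
n=7: pose=(-4,6,E); sL=60/41, sR=12/5; mL=792/205, mR=342/205; mL+mR=1134/205 → advance +1; mR−mL=-90/41 → turn -1·90°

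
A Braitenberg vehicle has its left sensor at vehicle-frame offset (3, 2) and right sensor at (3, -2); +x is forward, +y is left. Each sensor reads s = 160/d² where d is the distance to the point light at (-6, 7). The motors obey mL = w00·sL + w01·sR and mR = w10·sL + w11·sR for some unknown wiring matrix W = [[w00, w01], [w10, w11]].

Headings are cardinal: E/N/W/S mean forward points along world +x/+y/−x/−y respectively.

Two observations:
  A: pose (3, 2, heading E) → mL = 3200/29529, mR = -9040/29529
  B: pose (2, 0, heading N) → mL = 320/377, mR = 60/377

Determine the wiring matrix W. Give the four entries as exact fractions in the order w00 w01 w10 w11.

obs A: pose=(3,2,E) → sL=160/153, sR=160/193, mL=3200/29529, mR=-9040/29529
obs B: pose=(2,0,N) → sL=40/13, sR=40/29, mL=320/377, mR=60/377
sensor matrix S = [[160/153, 160/193], [40/13, 40/29]]; det S = -12339200/11132433
solve [mL_A; mL_B] = S·[w00; w01] and [mR_A; mR_B] = S·[w10; w11]:
  w00 = 1/2, w01 = -1/2, w10 = 1/2, w11 = -1

1/2 -1/2 1/2 -1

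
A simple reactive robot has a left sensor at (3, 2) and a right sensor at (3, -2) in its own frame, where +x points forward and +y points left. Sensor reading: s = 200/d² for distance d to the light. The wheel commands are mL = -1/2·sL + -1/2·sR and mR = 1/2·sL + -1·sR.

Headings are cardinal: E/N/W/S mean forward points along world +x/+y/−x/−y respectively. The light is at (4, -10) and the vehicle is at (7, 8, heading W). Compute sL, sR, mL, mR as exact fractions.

25/32 1/2 -41/64 -7/64

left sensor world pos  = (4, 6); dL² = 256
right sensor world pos = (4, 10); dR² = 400
sL = 200/256 = 25/32
sR = 200/400 = 1/2
mL = -1/2·sL + -1/2·sR = -41/64
mR = 1/2·sL + -1·sR = -7/64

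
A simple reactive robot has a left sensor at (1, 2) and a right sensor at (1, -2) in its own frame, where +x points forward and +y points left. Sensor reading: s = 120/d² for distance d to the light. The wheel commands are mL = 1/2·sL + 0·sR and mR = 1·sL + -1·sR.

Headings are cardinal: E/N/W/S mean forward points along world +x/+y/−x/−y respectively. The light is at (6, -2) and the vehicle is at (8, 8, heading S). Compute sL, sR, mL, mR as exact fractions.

left sensor world pos  = (10, 7); dL² = 97
right sensor world pos = (6, 7); dR² = 81
sL = 120/97 = 120/97
sR = 120/81 = 40/27
mL = 1/2·sL + 0·sR = 60/97
mR = 1·sL + -1·sR = -640/2619

120/97 40/27 60/97 -640/2619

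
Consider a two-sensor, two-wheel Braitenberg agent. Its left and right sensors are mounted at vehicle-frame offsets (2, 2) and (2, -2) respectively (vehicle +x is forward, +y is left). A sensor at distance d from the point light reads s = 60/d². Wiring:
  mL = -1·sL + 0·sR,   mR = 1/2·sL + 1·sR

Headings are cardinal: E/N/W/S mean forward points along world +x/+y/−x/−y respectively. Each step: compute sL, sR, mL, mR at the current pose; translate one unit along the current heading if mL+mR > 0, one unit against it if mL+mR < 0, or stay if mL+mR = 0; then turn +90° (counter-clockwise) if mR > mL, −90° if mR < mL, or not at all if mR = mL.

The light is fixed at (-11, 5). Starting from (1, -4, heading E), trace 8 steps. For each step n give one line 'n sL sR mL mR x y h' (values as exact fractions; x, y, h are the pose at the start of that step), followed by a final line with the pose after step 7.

0 12/49 60/317 -12/49 4842/15533 1 -4 E
1 6/17 30/137 -6/17 921/2329 2 -4 N
2 60/221 60/157 -60/221 17970/34697 2 -3 W
3 15/74 3/10 -15/74 297/740 1 -3 S
4 12/49 60/317 -12/49 4842/15533 1 -4 E
5 6/17 30/137 -6/17 921/2329 2 -4 N
6 60/221 60/157 -60/221 17970/34697 2 -3 W
7 15/74 3/10 -15/74 297/740 1 -3 S
final 1 -4 E

n=0: pose=(1,-4,E); sL=12/49, sR=60/317; mL=-12/49, mR=4842/15533; mL+mR=1038/15533 → advance +1; mR−mL=8646/15533 → turn +1·90°
n=1: pose=(2,-4,N); sL=6/17, sR=30/137; mL=-6/17, mR=921/2329; mL+mR=99/2329 → advance +1; mR−mL=1743/2329 → turn +1·90°
n=2: pose=(2,-3,W); sL=60/221, sR=60/157; mL=-60/221, mR=17970/34697; mL+mR=8550/34697 → advance +1; mR−mL=27390/34697 → turn +1·90°
n=3: pose=(1,-3,S); sL=15/74, sR=3/10; mL=-15/74, mR=297/740; mL+mR=147/740 → advance +1; mR−mL=447/740 → turn +1·90°
n=4: pose=(1,-4,E); sL=12/49, sR=60/317; mL=-12/49, mR=4842/15533; mL+mR=1038/15533 → advance +1; mR−mL=8646/15533 → turn +1·90°
n=5: pose=(2,-4,N); sL=6/17, sR=30/137; mL=-6/17, mR=921/2329; mL+mR=99/2329 → advance +1; mR−mL=1743/2329 → turn +1·90°
n=6: pose=(2,-3,W); sL=60/221, sR=60/157; mL=-60/221, mR=17970/34697; mL+mR=8550/34697 → advance +1; mR−mL=27390/34697 → turn +1·90°
n=7: pose=(1,-3,S); sL=15/74, sR=3/10; mL=-15/74, mR=297/740; mL+mR=147/740 → advance +1; mR−mL=447/740 → turn +1·90°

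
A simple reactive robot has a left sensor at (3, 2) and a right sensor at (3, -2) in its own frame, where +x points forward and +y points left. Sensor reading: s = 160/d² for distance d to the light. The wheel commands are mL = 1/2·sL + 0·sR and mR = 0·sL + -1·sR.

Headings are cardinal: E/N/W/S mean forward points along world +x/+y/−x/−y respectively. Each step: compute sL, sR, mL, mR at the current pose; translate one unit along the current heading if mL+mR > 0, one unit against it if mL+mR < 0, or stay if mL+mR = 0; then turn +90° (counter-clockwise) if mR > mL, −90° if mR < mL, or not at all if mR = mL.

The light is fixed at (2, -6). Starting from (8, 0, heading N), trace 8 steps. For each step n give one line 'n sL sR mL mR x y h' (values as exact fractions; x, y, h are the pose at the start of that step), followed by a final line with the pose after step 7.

n=0: pose=(8,0,N); sL=160/97, sR=32/29; mL=80/97, mR=-32/29; mL+mR=-784/2813 → advance -1; mR−mL=-5424/2813 → turn -1·90°
n=1: pose=(8,-1,E); sL=16/13, sR=16/9; mL=8/13, mR=-16/9; mL+mR=-136/117 → advance -1; mR−mL=-280/117 → turn -1·90°
n=2: pose=(7,-1,S); sL=160/53, sR=160/13; mL=80/53, mR=-160/13; mL+mR=-7440/689 → advance -1; mR−mL=-9520/689 → turn -1·90°
n=3: pose=(7,0,W); sL=8, sR=40/17; mL=4, mR=-40/17; mL+mR=28/17 → advance +1; mR−mL=-108/17 → turn -1·90°
n=4: pose=(6,0,N); sL=32/17, sR=160/117; mL=16/17, mR=-160/117; mL+mR=-848/1989 → advance -1; mR−mL=-4592/1989 → turn -1·90°
n=5: pose=(6,-1,E); sL=80/49, sR=80/29; mL=40/49, mR=-80/29; mL+mR=-2760/1421 → advance -1; mR−mL=-5080/1421 → turn -1·90°
n=6: pose=(5,-1,S); sL=160/29, sR=32; mL=80/29, mR=-32; mL+mR=-848/29 → advance -1; mR−mL=-1008/29 → turn -1·90°
n=7: pose=(5,0,W); sL=10, sR=5/2; mL=5, mR=-5/2; mL+mR=5/2 → advance +1; mR−mL=-15/2 → turn -1·90°

0 160/97 32/29 80/97 -32/29 8 0 N
1 16/13 16/9 8/13 -16/9 8 -1 E
2 160/53 160/13 80/53 -160/13 7 -1 S
3 8 40/17 4 -40/17 7 0 W
4 32/17 160/117 16/17 -160/117 6 0 N
5 80/49 80/29 40/49 -80/29 6 -1 E
6 160/29 32 80/29 -32 5 -1 S
7 10 5/2 5 -5/2 5 0 W
final 4 0 N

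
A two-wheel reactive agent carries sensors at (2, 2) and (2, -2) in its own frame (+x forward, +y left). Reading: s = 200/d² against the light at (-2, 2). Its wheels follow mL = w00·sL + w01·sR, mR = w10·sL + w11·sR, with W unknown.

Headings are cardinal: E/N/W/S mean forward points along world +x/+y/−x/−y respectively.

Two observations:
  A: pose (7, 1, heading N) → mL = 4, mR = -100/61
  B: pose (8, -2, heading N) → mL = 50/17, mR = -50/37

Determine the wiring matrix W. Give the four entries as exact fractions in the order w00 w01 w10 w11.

obs A: pose=(7,1,N) → sL=4, sR=100/61, mL=4, mR=-100/61
obs B: pose=(8,-2,N) → sL=50/17, sR=50/37, mL=50/17, mR=-50/37
sensor matrix S = [[4, 100/61], [50/17, 50/37]]; det S = 22400/38369
solve [mL_A; mL_B] = S·[w00; w01] and [mR_A; mR_B] = S·[w10; w11]:
  w00 = 1, w01 = 0, w10 = 0, w11 = -1

1 0 0 -1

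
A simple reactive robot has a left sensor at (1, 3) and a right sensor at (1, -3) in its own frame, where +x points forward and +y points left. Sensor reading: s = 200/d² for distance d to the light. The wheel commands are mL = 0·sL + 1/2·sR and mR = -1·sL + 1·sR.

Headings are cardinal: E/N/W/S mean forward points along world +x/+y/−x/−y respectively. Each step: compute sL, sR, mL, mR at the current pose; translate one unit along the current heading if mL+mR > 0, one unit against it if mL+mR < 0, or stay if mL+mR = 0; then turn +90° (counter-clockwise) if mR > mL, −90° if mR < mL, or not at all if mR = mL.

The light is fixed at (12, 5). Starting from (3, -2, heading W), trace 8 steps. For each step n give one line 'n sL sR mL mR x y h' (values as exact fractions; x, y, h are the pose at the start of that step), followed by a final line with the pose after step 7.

n=0: pose=(3,-2,W); sL=1, sR=50/29; mL=25/29, mR=21/29; mL+mR=46/29 → advance +1; mR−mL=-4/29 → turn -1·90°
n=1: pose=(2,-2,N); sL=40/41, sR=40/17; mL=20/17, mR=960/697; mL+mR=1780/697 → advance +1; mR−mL=140/697 → turn +1·90°
n=2: pose=(2,-1,W); sL=100/101, sR=20/13; mL=10/13, mR=720/1313; mL+mR=1730/1313 → advance +1; mR−mL=-290/1313 → turn -1·90°
n=3: pose=(1,-1,N); sL=200/221, sR=200/89; mL=100/89, mR=26400/19669; mL+mR=48500/19669 → advance +1; mR−mL=4300/19669 → turn +1·90°
n=4: pose=(1,0,W); sL=25/26, sR=50/37; mL=25/37, mR=375/962; mL+mR=1025/962 → advance +1; mR−mL=-275/962 → turn -1·90°
n=5: pose=(0,0,N); sL=200/241, sR=200/97; mL=100/97, mR=28800/23377; mL+mR=52900/23377 → advance +1; mR−mL=4700/23377 → turn +1·90°
n=6: pose=(0,1,W); sL=100/109, sR=20/17; mL=10/17, mR=480/1853; mL+mR=1570/1853 → advance +1; mR−mL=-610/1853 → turn -1·90°
n=7: pose=(-1,1,N); sL=40/53, sR=200/109; mL=100/109, mR=6240/5777; mL+mR=11540/5777 → advance +1; mR−mL=940/5777 → turn +1·90°

0 1 50/29 25/29 21/29 3 -2 W
1 40/41 40/17 20/17 960/697 2 -2 N
2 100/101 20/13 10/13 720/1313 2 -1 W
3 200/221 200/89 100/89 26400/19669 1 -1 N
4 25/26 50/37 25/37 375/962 1 0 W
5 200/241 200/97 100/97 28800/23377 0 0 N
6 100/109 20/17 10/17 480/1853 0 1 W
7 40/53 200/109 100/109 6240/5777 -1 1 N
final -1 2 W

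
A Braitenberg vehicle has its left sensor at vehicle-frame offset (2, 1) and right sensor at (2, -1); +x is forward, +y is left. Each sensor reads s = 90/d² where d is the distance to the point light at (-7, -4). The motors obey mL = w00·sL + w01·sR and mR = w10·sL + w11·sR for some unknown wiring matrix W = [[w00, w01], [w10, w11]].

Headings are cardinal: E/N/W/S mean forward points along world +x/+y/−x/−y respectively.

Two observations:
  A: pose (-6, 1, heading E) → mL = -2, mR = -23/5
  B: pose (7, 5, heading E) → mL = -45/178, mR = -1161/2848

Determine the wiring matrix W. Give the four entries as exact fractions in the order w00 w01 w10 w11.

-1 0 -1/2 -1

obs A: pose=(-6,1,E) → sL=2, sR=18/5, mL=-2, mR=-23/5
obs B: pose=(7,5,E) → sL=45/178, sR=9/32, mL=-45/178, mR=-1161/2848
sensor matrix S = [[2, 18/5], [45/178, 9/32]]; det S = -495/1424
solve [mL_A; mL_B] = S·[w00; w01] and [mR_A; mR_B] = S·[w10; w11]:
  w00 = -1, w01 = 0, w10 = -1/2, w11 = -1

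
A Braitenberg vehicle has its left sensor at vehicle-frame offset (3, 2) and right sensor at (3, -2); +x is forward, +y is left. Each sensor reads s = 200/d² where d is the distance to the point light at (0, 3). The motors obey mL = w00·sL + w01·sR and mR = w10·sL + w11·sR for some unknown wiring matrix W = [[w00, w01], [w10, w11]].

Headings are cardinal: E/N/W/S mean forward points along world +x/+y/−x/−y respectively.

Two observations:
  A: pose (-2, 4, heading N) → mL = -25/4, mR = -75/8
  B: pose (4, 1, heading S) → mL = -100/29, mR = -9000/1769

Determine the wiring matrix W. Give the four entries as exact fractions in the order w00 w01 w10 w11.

obs A: pose=(-2,4,N) → sL=25/4, sR=25/2, mL=-25/4, mR=-75/8
obs B: pose=(4,1,S) → sL=200/61, sR=200/29, mL=-100/29, mR=-9000/1769
sensor matrix S = [[25/4, 25/2], [200/61, 200/29]]; det S = 3750/1769
solve [mL_A; mL_B] = S·[w00; w01] and [mR_A; mR_B] = S·[w10; w11]:
  w00 = 0, w01 = -1/2, w10 = -1/2, w11 = -1/2

0 -1/2 -1/2 -1/2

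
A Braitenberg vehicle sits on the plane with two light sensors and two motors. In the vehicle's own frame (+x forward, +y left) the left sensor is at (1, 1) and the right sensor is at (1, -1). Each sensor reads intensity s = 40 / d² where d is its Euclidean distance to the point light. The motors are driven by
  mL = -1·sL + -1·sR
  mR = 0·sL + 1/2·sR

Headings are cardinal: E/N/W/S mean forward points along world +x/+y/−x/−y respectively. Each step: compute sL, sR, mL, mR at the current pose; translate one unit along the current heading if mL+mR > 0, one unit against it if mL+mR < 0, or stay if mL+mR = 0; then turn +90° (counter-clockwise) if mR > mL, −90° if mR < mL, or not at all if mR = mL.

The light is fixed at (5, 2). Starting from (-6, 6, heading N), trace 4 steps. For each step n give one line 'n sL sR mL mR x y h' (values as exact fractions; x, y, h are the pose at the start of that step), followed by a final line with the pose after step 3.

n=0: pose=(-6,6,N); sL=40/169, sR=8/25; mL=-2352/4225, mR=4/25; mL+mR=-1676/4225 → advance -1; mR−mL=3028/4225 → turn +1·90°
n=1: pose=(-6,5,W); sL=10/37, sR=1/4; mL=-77/148, mR=1/8; mL+mR=-117/296 → advance -1; mR−mL=191/296 → turn +1·90°
n=2: pose=(-5,5,S); sL=8/17, sR=8/25; mL=-336/425, mR=4/25; mL+mR=-268/425 → advance -1; mR−mL=404/425 → turn +1·90°
n=3: pose=(-5,6,E); sL=20/53, sR=4/9; mL=-392/477, mR=2/9; mL+mR=-286/477 → advance -1; mR−mL=166/159 → turn +1·90°

0 40/169 8/25 -2352/4225 4/25 -6 6 N
1 10/37 1/4 -77/148 1/8 -6 5 W
2 8/17 8/25 -336/425 4/25 -5 5 S
3 20/53 4/9 -392/477 2/9 -5 6 E
final -6 6 N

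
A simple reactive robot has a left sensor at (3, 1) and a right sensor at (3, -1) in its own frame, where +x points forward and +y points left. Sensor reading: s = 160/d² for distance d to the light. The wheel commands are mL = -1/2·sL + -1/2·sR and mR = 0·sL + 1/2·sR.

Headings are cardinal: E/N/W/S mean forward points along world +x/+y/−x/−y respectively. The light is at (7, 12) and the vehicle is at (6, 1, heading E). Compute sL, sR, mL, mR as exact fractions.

20/13 40/37 -630/481 20/37

left sensor world pos  = (9, 2); dL² = 104
right sensor world pos = (9, 0); dR² = 148
sL = 160/104 = 20/13
sR = 160/148 = 40/37
mL = -1/2·sL + -1/2·sR = -630/481
mR = 0·sL + 1/2·sR = 20/37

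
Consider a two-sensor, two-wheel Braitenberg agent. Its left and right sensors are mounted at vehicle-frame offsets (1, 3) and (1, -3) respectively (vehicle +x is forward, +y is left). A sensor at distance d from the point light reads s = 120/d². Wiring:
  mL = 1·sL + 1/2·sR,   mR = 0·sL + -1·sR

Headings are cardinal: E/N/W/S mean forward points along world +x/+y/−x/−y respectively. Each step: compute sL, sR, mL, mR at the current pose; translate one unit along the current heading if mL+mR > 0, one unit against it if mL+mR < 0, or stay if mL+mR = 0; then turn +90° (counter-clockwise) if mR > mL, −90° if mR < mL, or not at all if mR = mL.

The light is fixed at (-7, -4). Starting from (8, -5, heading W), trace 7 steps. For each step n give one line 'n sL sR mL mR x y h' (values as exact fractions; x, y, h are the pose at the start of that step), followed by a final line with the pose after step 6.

0 30/53 3/5 459/530 -3/5 8 -5 W
1 120/121 120/289 41940/34969 -120/289 7 -5 N
2 20/39 20/39 10/13 -20/39 7 -4 E
3 24/65 24/29 1476/1885 -24/29 8 -4 S
4 3/5 30/53 234/265 -30/53 8 -3 W
5 24/25 120/293 8532/7325 -120/293 7 -3 N
6 12/25 60/113 2106/2825 -60/113 7 -2 E
final 8 -2 S

n=0: pose=(8,-5,W); sL=30/53, sR=3/5; mL=459/530, mR=-3/5; mL+mR=141/530 → advance +1; mR−mL=-777/530 → turn -1·90°
n=1: pose=(7,-5,N); sL=120/121, sR=120/289; mL=41940/34969, mR=-120/289; mL+mR=27420/34969 → advance +1; mR−mL=-56460/34969 → turn -1·90°
n=2: pose=(7,-4,E); sL=20/39, sR=20/39; mL=10/13, mR=-20/39; mL+mR=10/39 → advance +1; mR−mL=-50/39 → turn -1·90°
n=3: pose=(8,-4,S); sL=24/65, sR=24/29; mL=1476/1885, mR=-24/29; mL+mR=-84/1885 → advance -1; mR−mL=-3036/1885 → turn -1·90°
n=4: pose=(8,-3,W); sL=3/5, sR=30/53; mL=234/265, mR=-30/53; mL+mR=84/265 → advance +1; mR−mL=-384/265 → turn -1·90°
n=5: pose=(7,-3,N); sL=24/25, sR=120/293; mL=8532/7325, mR=-120/293; mL+mR=5532/7325 → advance +1; mR−mL=-11532/7325 → turn -1·90°
n=6: pose=(7,-2,E); sL=12/25, sR=60/113; mL=2106/2825, mR=-60/113; mL+mR=606/2825 → advance +1; mR−mL=-3606/2825 → turn -1·90°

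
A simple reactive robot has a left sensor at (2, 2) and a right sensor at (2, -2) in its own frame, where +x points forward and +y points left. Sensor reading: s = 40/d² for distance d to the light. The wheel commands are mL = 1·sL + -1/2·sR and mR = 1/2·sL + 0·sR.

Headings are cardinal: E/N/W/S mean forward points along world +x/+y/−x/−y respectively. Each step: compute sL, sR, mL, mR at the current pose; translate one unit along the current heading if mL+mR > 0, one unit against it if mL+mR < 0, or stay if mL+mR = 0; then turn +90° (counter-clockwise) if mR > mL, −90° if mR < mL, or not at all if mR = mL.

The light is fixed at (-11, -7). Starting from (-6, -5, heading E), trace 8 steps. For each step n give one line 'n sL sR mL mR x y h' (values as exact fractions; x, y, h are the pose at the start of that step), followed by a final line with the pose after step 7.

0 8/13 40/49 132/637 4/13 -6 -5 E
1 5/4 1/2 1 5/8 -5 -5 N
2 40/89 8/13 164/1157 20/89 -5 -4 E
3 4/5 20/53 162/265 2/5 -4 -4 N
4 40/117 8/17 212/1989 20/117 -4 -3 E
5 5/9 5/17 125/306 5/18 -3 -3 N
6 40/149 40/109 1380/16241 20/149 -3 -2 E
7 20/49 4/17 242/833 10/49 -2 -2 N
final -2 -1 E

n=0: pose=(-6,-5,E); sL=8/13, sR=40/49; mL=132/637, mR=4/13; mL+mR=328/637 → advance +1; mR−mL=64/637 → turn +1·90°
n=1: pose=(-5,-5,N); sL=5/4, sR=1/2; mL=1, mR=5/8; mL+mR=13/8 → advance +1; mR−mL=-3/8 → turn -1·90°
n=2: pose=(-5,-4,E); sL=40/89, sR=8/13; mL=164/1157, mR=20/89; mL+mR=424/1157 → advance +1; mR−mL=96/1157 → turn +1·90°
n=3: pose=(-4,-4,N); sL=4/5, sR=20/53; mL=162/265, mR=2/5; mL+mR=268/265 → advance +1; mR−mL=-56/265 → turn -1·90°
n=4: pose=(-4,-3,E); sL=40/117, sR=8/17; mL=212/1989, mR=20/117; mL+mR=184/663 → advance +1; mR−mL=128/1989 → turn +1·90°
n=5: pose=(-3,-3,N); sL=5/9, sR=5/17; mL=125/306, mR=5/18; mL+mR=35/51 → advance +1; mR−mL=-20/153 → turn -1·90°
n=6: pose=(-3,-2,E); sL=40/149, sR=40/109; mL=1380/16241, mR=20/149; mL+mR=3560/16241 → advance +1; mR−mL=800/16241 → turn +1·90°
n=7: pose=(-2,-2,N); sL=20/49, sR=4/17; mL=242/833, mR=10/49; mL+mR=412/833 → advance +1; mR−mL=-72/833 → turn -1·90°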